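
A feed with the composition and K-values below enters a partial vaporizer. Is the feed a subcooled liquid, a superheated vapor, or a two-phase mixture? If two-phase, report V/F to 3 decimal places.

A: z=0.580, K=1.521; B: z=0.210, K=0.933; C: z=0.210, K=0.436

two-phase, V/F = 0.740

ΣzᵢKᵢ = 1.170; Σzᵢ/Kᵢ = 1.088.
Both exceed 1, so a two-phase solution exists.
Rachford–Rice: g(ψ) = Σ zᵢ(Kᵢ−1)/(1+ψ(Kᵢ−1)) = 0.
Iterate (Newton) starting at ψ = 0.5:
  ψ = 0.500: g = 0.0602, g' = -0.230 → ψ = 0.762
  ψ = 0.762: g = -0.0063, g' = -0.287 → ψ = 0.740
Converged at ψ = 0.740.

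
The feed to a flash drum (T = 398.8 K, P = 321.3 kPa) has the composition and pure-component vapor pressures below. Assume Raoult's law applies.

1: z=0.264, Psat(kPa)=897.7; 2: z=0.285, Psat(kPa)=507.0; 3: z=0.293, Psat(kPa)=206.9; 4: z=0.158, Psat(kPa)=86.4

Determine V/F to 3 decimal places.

Raoult's law: Kᵢ = Pᵢˢᵃᵗ/P = Pᵢˢᵃᵗ/321.3.
  K_1 = 897.7/321.3 = 2.79396, K_2 = 507.0/321.3 = 1.57796, K_3 = 206.9/321.3 = 0.64395, K_4 = 86.4/321.3 = 0.26891
Material balance + equilibrium reduce to Σ zᵢ(Kᵢ−1)/(1+V/F(Kᵢ−1)) = 0.
Feasibility: ΣzᵢKᵢ = 1.418, Σzᵢ/Kᵢ = 1.318 — both > 1, two phases present.
Newton iteration, V/F⁰ = 0.31:
  V/F = 0.310: g = 0.1774, g' = -0.607 → V/F = 0.602
  V/F = 0.602: g = 0.0108, g' = -0.578 → V/F = 0.621
Converged at V/F = 0.621.

V/F = 0.621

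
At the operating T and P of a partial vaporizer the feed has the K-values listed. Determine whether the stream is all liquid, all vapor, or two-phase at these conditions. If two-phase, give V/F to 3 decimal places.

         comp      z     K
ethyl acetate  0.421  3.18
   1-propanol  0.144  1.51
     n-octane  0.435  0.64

all vapor

ΣzᵢKᵢ = 1.835; Σzᵢ/Kᵢ = 0.907.
Since Σzᵢ/Kᵢ < 1 the mixture is above its dew point — single vapor phase.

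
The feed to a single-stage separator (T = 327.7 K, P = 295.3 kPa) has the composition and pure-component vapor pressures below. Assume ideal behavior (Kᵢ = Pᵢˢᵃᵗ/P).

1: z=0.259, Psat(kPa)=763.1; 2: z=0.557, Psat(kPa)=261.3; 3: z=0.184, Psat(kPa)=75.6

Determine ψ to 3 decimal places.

Raoult's law: Kᵢ = Pᵢˢᵃᵗ/P = Pᵢˢᵃᵗ/295.3.
  K_1 = 763.1/295.3 = 2.58415, K_2 = 261.3/295.3 = 0.88486, K_3 = 75.6/295.3 = 0.25601
Material balance + equilibrium reduce to Σ zᵢ(Kᵢ−1)/(1+ψ(Kᵢ−1)) = 0.
Feasibility: ΣzᵢKᵢ = 1.209, Σzᵢ/Kᵢ = 1.448 — both > 1, two phases present.
Newton iteration, ψ⁰ = 0.54:
  ψ = 0.540: g = -0.0761, g' = -0.482 → ψ = 0.382
  ψ = 0.382: g = -0.0028, g' = -0.459 → ψ = 0.376
Converged at ψ = 0.376.

ψ = 0.376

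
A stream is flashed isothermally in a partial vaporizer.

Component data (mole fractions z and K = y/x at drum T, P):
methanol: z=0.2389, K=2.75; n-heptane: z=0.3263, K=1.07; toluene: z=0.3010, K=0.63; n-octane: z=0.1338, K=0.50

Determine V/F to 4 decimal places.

Newton–Raphson from V/F = 0.5:
  V/F = 0.5000: g = 0.01919, g' = -0.3311 → V/F = 0.5580
  V/F = 0.5580: g = 0.00038, g' = -0.3186 → V/F = 0.5592
Converged at V/F = 0.5592.

V/F = 0.5592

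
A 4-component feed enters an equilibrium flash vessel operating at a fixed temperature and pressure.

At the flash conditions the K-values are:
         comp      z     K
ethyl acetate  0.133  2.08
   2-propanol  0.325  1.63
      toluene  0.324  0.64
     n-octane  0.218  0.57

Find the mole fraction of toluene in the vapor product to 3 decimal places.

y_toluene = 0.248

Rachford–Rice: g(ψ) = Σ zᵢ(Kᵢ−1)/(1+ψ(Kᵢ−1)) = 0.
Check two-phase: ΣzᵢKᵢ = 1.138 > 1 and Σzᵢ/Kᵢ = 1.152 > 1, so g(0) = 0.138 > 0 and g(1) = -0.152 < 0.
Newton–Raphson from ψ = 0.5:
  ψ = 0.500: g = -0.0127, g' = -0.268 → ψ = 0.453
Converged at ψ = 0.453.
Compositions from xᵢ = zᵢ/(1+ψ(Kᵢ−1)), yᵢ = Kᵢxᵢ:
  ethyl acetate: x = 0.089, y = 0.186
  2-propanol: x = 0.253, y = 0.412
  toluene: x = 0.387, y = 0.248
  n-octane: x = 0.271, y = 0.154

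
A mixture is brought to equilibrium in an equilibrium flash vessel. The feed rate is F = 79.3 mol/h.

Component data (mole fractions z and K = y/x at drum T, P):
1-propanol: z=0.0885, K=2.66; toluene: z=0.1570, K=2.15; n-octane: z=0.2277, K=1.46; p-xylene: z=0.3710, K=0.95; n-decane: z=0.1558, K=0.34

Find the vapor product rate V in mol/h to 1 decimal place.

Rachford–Rice: g(β) = Σ zᵢ(Kᵢ−1)/(1+β(Kᵢ−1)) = 0.
g(0) = ΣzᵢKᵢ − 1 = 0.3108 and g(1) = 1 − Σzᵢ/Kᵢ = -0.1110, so a root lies in (0, 1).
Newton iteration, β⁰ = 0.58:
  β = 0.5800: g = 0.08013, g' = -0.3472 → β = 0.8108
  β = 0.8108: g = -0.00819, g' = -0.4405 → β = 0.7922
  β = 0.7922: g = -0.00012, g' = -0.4273 → β = 0.7919
Converged at β = 0.7919.
Then V = β·F = 0.7919·79.3 = 62.8 mol/h and L = F − V = 16.5 mol/h.

V = 62.8 mol/h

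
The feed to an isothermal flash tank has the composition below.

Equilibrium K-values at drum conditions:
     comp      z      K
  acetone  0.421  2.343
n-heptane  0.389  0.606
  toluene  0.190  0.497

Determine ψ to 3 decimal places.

ψ = 0.544

Rachford–Rice: g(ψ) = Σ zᵢ(Kᵢ−1)/(1+ψ(Kᵢ−1)) = 0.
g(0) = ΣzᵢKᵢ − 1 = 0.317 and g(1) = 1 − Σzᵢ/Kᵢ = -0.204, so a root lies in (0, 1).
Newton iteration, ψ⁰ = 0.46:
  ψ = 0.460: g = 0.0380, g' = -0.462 → ψ = 0.542
  ψ = 0.542: g = 0.0008, g' = -0.443 → ψ = 0.544
Converged at ψ = 0.544.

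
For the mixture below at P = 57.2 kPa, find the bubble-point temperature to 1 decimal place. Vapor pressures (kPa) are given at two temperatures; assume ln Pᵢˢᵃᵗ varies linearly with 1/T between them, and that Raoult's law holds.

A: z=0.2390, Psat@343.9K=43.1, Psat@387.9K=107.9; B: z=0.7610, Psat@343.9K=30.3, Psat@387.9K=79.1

Bubble-point temperature: ΣzᵢPᵢˢᵃᵗ(T) = P. Interpolate ln Pᵢˢᵃᵗ = aᵢ + bᵢ/T.
  T = 343.9 K: ΣzᵢPᵢˢᵃᵗ = 33.36 kPa
  T = 387.9 K: ΣzᵢPᵢˢᵃᵗ = 85.98 kPa
  T = 365.9 K: ΣzᵢPᵢˢᵃᵗ = 55.10 kPa
  T = 376.9 K: ΣzᵢPᵢˢᵃᵗ = 69.28 kPa
  T = 371.4 K: ΣzᵢPᵢˢᵃᵗ = 61.89 kPa
  T = 368.6 K: ΣzᵢPᵢˢᵃᵗ = 58.36 kPa
  T = 367.2 K: ΣzᵢPᵢˢᵃᵗ = 56.65 kPa
Interpolating between 367.2 K and 368.6 K gives T ≈ 367.7 K.

T = 367.7 K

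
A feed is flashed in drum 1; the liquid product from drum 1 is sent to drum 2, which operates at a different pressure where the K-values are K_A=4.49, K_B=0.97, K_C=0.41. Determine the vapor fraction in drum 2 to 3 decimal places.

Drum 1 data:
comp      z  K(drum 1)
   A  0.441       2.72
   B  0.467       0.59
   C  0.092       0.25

V/F (drum 2) = 0.795

Drum 1:
Let ψ₁ = V/F and solve Σ zᵢ(Kᵢ−1)/(1+ψ₁(Kᵢ−1)) = 0.
Check two-phase: ΣzᵢKᵢ = 1.498 > 1 and Σzᵢ/Kᵢ = 1.322 > 1, so g(0) = 0.498 > 0 and g(1) = -0.322 < 0.
Iterate (Newton) starting at ψ₁ = 0.31:
  ψ₁ = 0.310: g = 0.1855, g' = -0.746 → ψ₁ = 0.559
  ψ₁ = 0.559: g = 0.0197, g' = -0.625 → ψ₁ = 0.590
Converged at ψ₁ = 0.590.
Drum-1 compositions:
  A: x = 0.219, y = 0.595
  B: x = 0.616, y = 0.363
  C: x = 0.165, y = 0.041
Drum-2 feed = drum-1 liquid: z₂ = (0.2188, 0.6161, 0.1651).
Drum 2:
Material balance + equilibrium reduce to Σ zᵢ(Kᵢ−1)/(1+ψ₂(Kᵢ−1)) = 0.
Check two-phase: ΣzᵢKᵢ = 1.648 > 1 and Σzᵢ/Kᵢ = 1.086 > 1, so g(0) = 0.648 > 0 and g(1) = -0.086 < 0.
Newton–Raphson from ψ₂ = 0.48:
  ψ₂ = 0.480: g = 0.1309, g' = -0.485 → ψ₂ = 0.750
  ψ₂ = 0.750: g = 0.0176, g' = -0.389 → ψ₂ = 0.795
Converged at ψ₂ = 0.795.
  A: x = 0.058, y = 0.260
  B: x = 0.631, y = 0.612
  C: x = 0.311, y = 0.127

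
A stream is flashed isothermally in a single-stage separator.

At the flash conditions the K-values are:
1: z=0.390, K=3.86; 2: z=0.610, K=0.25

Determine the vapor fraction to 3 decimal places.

Let ψ = V/F and solve Σ zᵢ(Kᵢ−1)/(1+ψ(Kᵢ−1)) = 0.
Feasibility: ΣzᵢKᵢ = 1.658, Σzᵢ/Kᵢ = 2.541 — both > 1, two phases present.
Iterate (Newton) starting at ψ = 0.5:
  ψ = 0.500: g = -0.2730, g' = -1.419 → ψ = 0.308
  ψ = 0.308: g = -0.0013, g' = -1.483 → ψ = 0.307
Converged at ψ = 0.307.

ψ = 0.307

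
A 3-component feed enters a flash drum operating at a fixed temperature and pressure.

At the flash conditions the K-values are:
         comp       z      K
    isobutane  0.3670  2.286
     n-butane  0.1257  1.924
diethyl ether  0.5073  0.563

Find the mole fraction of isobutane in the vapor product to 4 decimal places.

Iterate (Newton) starting at ψ = 0.52:
  ψ = 0.5200: g = 0.07440, g' = -0.4292 → ψ = 0.6934
  ψ = 0.6934: g = 0.00223, g' = -0.4089 → ψ = 0.6988
Converged at ψ = 0.6988.
Compositions from xᵢ = zᵢ/(1+ψ(Kᵢ−1)), yᵢ = Kᵢxᵢ:
  isobutane: x = 0.1933, y = 0.4419
  n-butane: x = 0.0764, y = 0.1470
  diethyl ether: x = 0.7303, y = 0.4112

y_isobutane = 0.4419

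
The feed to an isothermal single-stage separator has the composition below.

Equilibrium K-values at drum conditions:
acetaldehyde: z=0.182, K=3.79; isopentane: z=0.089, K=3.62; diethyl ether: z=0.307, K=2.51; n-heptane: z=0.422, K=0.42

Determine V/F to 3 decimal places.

V/F = 0.783

Rachford–Rice: g(V/F) = Σ zᵢ(Kᵢ−1)/(1+V/F(Kᵢ−1)) = 0.
Feasibility: ΣzᵢKᵢ = 1.960, Σzᵢ/Kᵢ = 1.200 — both > 1, two phases present.
Newton iteration, V/F⁰ = 0.5:
  V/F = 0.500: g = 0.2324, g' = -0.870 → V/F = 0.767
  V/F = 0.767: g = 0.0131, g' = -0.822 → V/F = 0.783
Converged at V/F = 0.783.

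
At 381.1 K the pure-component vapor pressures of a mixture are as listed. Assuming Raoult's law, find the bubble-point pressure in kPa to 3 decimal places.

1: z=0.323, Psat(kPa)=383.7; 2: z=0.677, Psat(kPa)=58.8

Pbub = 163.743 kPa

At the bubble point ψ → 0, so ΣzᵢKᵢ = 1 with Kᵢ = Pᵢˢᵃᵗ/P ⇒ P = ΣzᵢPᵢˢᵃᵗ.
P = 0.323·383.7 + 0.677·58.8 = 163.743 kPa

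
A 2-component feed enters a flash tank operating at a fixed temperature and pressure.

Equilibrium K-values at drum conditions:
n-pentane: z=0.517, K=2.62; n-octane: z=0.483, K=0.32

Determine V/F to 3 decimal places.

Material balance + equilibrium reduce to Σ zᵢ(Kᵢ−1)/(1+V/F(Kᵢ−1)) = 0.
g(0) = ΣzᵢKᵢ − 1 = 0.509 and g(1) = 1 − Σzᵢ/Kᵢ = -0.707, so a root lies in (0, 1).
Binary case is linear: z₁(K₁−1)(1+V/F(K₂−1)) + z₂(K₂−1)(1+V/F(K₁−1)) = 0
⇒ V/F = [z₁(K₁−1)+z₂(K₂−1)] / [−(K₁−1)(K₂−1)] = 0.5091/1.1016 = 0.462

V/F = 0.462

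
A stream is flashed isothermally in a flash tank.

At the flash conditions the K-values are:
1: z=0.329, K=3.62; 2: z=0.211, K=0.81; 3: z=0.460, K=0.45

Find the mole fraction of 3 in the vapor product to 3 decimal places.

y_3 = 0.279

Rachford–Rice: g(V/F) = Σ zᵢ(Kᵢ−1)/(1+V/F(Kᵢ−1)) = 0.
g(0) = ΣzᵢKᵢ − 1 = 0.569 and g(1) = 1 − Σzᵢ/Kᵢ = -0.374, so a root lies in (0, 1).
Newton–Raphson from V/F = 0.38:
  V/F = 0.380: g = 0.0689, g' = -0.798 → V/F = 0.466
  V/F = 0.466: g = 0.0037, g' = -0.718 → V/F = 0.471
  V/F = 0.471: g = 0.0000, g' = -0.715 → V/F = 0.472
Converged at V/F = 0.472.
Compositions from xᵢ = zᵢ/(1+V/F(Kᵢ−1)), yᵢ = Kᵢxᵢ:
  1: x = 0.147, y = 0.533
  2: x = 0.232, y = 0.188
  3: x = 0.621, y = 0.279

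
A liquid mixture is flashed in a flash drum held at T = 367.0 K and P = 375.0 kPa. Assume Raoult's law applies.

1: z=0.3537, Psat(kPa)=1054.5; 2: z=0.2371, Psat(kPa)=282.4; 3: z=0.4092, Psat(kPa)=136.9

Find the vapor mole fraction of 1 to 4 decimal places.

y_1 = 0.6142

Raoult's law: Kᵢ = Pᵢˢᵃᵗ/P = Pᵢˢᵃᵗ/375.0.
  K_1 = 1054.5/375.0 = 2.812000, K_2 = 282.4/375.0 = 0.753067, K_3 = 136.9/375.0 = 0.365067
Newton–Raphson from β = 0.5:
  β = 0.5000: g = -0.11120, g' = -0.6926 → β = 0.3394
  β = 0.3394: g = 0.00173, g' = -0.7305 → β = 0.3418
Converged at β = 0.3418.
Compositions from xᵢ = zᵢ/(1+β(Kᵢ−1)), yᵢ = Kᵢxᵢ:
  1: x = 0.2184, y = 0.6142
  2: x = 0.2590, y = 0.1950
  3: x = 0.5226, y = 0.1908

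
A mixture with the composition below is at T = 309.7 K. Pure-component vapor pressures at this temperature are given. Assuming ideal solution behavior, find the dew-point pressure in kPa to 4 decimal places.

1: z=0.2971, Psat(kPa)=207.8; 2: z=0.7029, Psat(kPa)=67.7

At the dew point ψ → 1, so Σzᵢ/Kᵢ = 1 with Kᵢ = Pᵢˢᵃᵗ/P ⇒ 1/P = Σzᵢ/Pᵢˢᵃᵗ.
1/P = 0.2971/207.8 + 0.7029/67.7 = 0.0118123 ⇒ P = 84.6574 kPa

Pdew = 84.6574 kPa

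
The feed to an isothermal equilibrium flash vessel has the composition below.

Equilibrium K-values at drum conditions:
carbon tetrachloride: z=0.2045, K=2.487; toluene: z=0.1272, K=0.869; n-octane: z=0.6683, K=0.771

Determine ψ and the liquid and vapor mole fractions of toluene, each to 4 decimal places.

Material balance + equilibrium reduce to Σ zᵢ(Kᵢ−1)/(1+ψ(Kᵢ−1)) = 0.
g(0) = ΣzᵢKᵢ − 1 = 0.1344 and g(1) = 1 − Σzᵢ/Kᵢ = -0.0954, so a root lies in (0, 1).
Newton iteration, ψ⁰ = 0.5:
  ψ = 0.5000: g = -0.01625, g' = -0.1960 → ψ = 0.4171
  ψ = 0.4171: g = 0.00086, g' = -0.2175 → ψ = 0.4210
Converged at ψ = 0.4210.
Compositions from xᵢ = zᵢ/(1+ψ(Kᵢ−1)), yᵢ = Kᵢxᵢ:
  carbon tetrachloride: x = 0.1258, y = 0.3128
  toluene: x = 0.1346, y = 0.1170
  n-octane: x = 0.7396, y = 0.5702

ψ = 0.4210, x_toluene = 0.1346, y_toluene = 0.1170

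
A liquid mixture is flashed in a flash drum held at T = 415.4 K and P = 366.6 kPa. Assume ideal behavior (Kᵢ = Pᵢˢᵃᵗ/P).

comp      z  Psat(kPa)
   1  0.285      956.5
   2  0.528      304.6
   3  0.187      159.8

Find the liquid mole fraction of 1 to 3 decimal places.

x_1 = 0.154

Raoult's law: Kᵢ = Pᵢˢᵃᵗ/P = Pᵢˢᵃᵗ/366.6.
  K_1 = 956.5/366.6 = 2.60911, K_2 = 304.6/366.6 = 0.83088, K_3 = 159.8/366.6 = 0.43590
Newton iteration, ψ⁰ = 0.5:
  ψ = 0.500: g = 0.0097, g' = -0.360 → ψ = 0.527
Converged at ψ = 0.527.
Compositions from xᵢ = zᵢ/(1+ψ(Kᵢ−1)), yᵢ = Kᵢxᵢ:
  1: x = 0.154, y = 0.402
  2: x = 0.580, y = 0.482
  3: x = 0.266, y = 0.116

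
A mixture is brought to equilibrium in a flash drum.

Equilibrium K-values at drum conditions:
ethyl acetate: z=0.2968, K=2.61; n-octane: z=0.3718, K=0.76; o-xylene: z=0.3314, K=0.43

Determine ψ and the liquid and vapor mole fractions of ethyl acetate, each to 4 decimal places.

Let ψ = V/F and solve Σ zᵢ(Kᵢ−1)/(1+ψ(Kᵢ−1)) = 0.
Check two-phase: ΣzᵢKᵢ = 1.1997 > 1 and Σzᵢ/Kᵢ = 1.3736 > 1, so g(0) = 0.1997 > 0 and g(1) = -0.3736 < 0.
Newton iteration, ψ⁰ = 0.42:
  ψ = 0.4200: g = -0.06251, g' = -0.4864 → ψ = 0.2915
  ψ = 0.2915: g = 0.00274, g' = -0.5360 → ψ = 0.2966
Converged at ψ = 0.2966.
Compositions from xᵢ = zᵢ/(1+ψ(Kᵢ−1)), yᵢ = Kᵢxᵢ:
  ethyl acetate: x = 0.2009, y = 0.5243
  n-octane: x = 0.4003, y = 0.3042
  o-xylene: x = 0.3988, y = 0.1715

ψ = 0.2966, x_ethyl acetate = 0.2009, y_ethyl acetate = 0.5243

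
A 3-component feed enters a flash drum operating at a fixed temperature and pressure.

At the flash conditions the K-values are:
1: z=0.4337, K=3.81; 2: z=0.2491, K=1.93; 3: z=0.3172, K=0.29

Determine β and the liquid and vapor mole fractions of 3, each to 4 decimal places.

β = 0.7893, x_3 = 0.7216, y_3 = 0.2093

Rachford–Rice: g(β) = Σ zᵢ(Kᵢ−1)/(1+β(Kᵢ−1)) = 0.
Check two-phase: ΣzᵢKᵢ = 2.2251 > 1 and Σzᵢ/Kᵢ = 1.3367 > 1, so g(0) = 1.2251 > 0 and g(1) = -0.3367 < 0.
Newton iteration, β⁰ = 0.5:
  β = 0.5000: g = 0.31570, g' = -1.0768 → β = 0.7932
  β = 0.7932: g = -0.00479, g' = -1.2378 → β = 0.7893
Converged at β = 0.7893.
Compositions from xᵢ = zᵢ/(1+β(Kᵢ−1)), yᵢ = Kᵢxᵢ:
  1: x = 0.1348, y = 0.5135
  2: x = 0.1437, y = 0.2772
  3: x = 0.7216, y = 0.2093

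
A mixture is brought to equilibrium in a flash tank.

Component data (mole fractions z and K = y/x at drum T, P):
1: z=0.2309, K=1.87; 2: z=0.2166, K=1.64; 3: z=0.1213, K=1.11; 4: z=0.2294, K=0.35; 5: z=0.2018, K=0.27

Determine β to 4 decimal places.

β = 0.1213

Rachford–Rice: g(β) = Σ zᵢ(Kᵢ−1)/(1+β(Kᵢ−1)) = 0.
g(0) = ΣzᵢKᵢ − 1 = 0.0564 and g(1) = 1 − Σzᵢ/Kᵢ = -0.7677, so a root lies in (0, 1).
Iterate (Newton) starting at β = 0.5:
  β = 0.5000: g = -0.19524, g' = -0.6165 → β = 0.1833
  β = 0.1833: g = -0.02896, g' = -0.4707 → β = 0.1218
  β = 0.1218: g = -0.00022, g' = -0.4645 → β = 0.1213
Converged at β = 0.1213.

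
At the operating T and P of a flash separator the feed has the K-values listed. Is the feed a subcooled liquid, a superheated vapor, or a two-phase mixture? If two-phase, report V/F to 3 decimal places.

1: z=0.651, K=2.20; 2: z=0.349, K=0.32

ΣzᵢKᵢ = 1.544; Σzᵢ/Kᵢ = 1.387.
Both exceed 1, so a two-phase solution exists.
Rachford–Rice: g(ψ) = Σ zᵢ(Kᵢ−1)/(1+ψ(Kᵢ−1)) = 0.
Binary case is linear: z₁(K₁−1)(1+ψ(K₂−1)) + z₂(K₂−1)(1+ψ(K₁−1)) = 0
⇒ ψ = [z₁(K₁−1)+z₂(K₂−1)] / [−(K₁−1)(K₂−1)] = 0.5439/0.8160 = 0.667

two-phase, V/F = 0.667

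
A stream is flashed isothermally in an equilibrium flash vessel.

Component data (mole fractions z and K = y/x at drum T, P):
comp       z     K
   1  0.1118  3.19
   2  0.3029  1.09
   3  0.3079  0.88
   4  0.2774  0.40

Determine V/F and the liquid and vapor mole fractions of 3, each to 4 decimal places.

Newton–Raphson from V/F = 0.3:
  V/F = 0.3000: g = -0.06700, g' = -0.3509 → V/F = 0.1091
  V/F = 0.1091: g = 0.00909, g' = -0.4707 → V/F = 0.1284
  V/F = 0.1284: g = 0.00020, g' = -0.4509 → V/F = 0.1288
Converged at V/F = 0.1288.
Compositions from xᵢ = zᵢ/(1+V/F(Kᵢ−1)), yᵢ = Kᵢxᵢ:
  1: x = 0.0872, y = 0.2782
  2: x = 0.2994, y = 0.3264
  3: x = 0.3127, y = 0.2752
  4: x = 0.3006, y = 0.1203

V/F = 0.1288, x_3 = 0.3127, y_3 = 0.2752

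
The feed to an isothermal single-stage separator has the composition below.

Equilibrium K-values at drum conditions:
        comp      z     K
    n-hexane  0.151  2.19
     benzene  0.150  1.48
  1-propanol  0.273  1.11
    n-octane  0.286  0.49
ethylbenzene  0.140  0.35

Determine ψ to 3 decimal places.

Rachford–Rice: g(ψ) = Σ zᵢ(Kᵢ−1)/(1+ψ(Kᵢ−1)) = 0.
Check two-phase: ΣzᵢKᵢ = 1.045 > 1 and Σzᵢ/Kᵢ = 1.400 > 1, so g(0) = 0.045 > 0 and g(1) = -0.400 < 0.
Iterate (Newton) starting at ψ = 0.62:
  ψ = 0.620: g = -0.1787, g' = -0.419 → ψ = 0.194
  ψ = 0.194: g = -0.0247, g' = -0.342 → ψ = 0.122
  ψ = 0.122: g = 0.0003, g' = -0.352 → ψ = 0.123
Converged at ψ = 0.123.

ψ = 0.123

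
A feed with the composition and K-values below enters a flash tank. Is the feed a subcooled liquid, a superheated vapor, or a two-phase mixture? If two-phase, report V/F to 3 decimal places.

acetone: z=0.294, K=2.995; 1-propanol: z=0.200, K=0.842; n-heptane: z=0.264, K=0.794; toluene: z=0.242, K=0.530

ΣzᵢKᵢ = 1.387; Σzᵢ/Kᵢ = 1.125.
Both exceed 1, so a two-phase solution exists.
Newton–Raphson from ψ = 0.5:
  ψ = 0.500: g = 0.0500, g' = -0.404 → ψ = 0.624
  ψ = 0.624: g = 0.0030, g' = -0.360 → ψ = 0.632
Converged at ψ = 0.632.

two-phase, V/F = 0.632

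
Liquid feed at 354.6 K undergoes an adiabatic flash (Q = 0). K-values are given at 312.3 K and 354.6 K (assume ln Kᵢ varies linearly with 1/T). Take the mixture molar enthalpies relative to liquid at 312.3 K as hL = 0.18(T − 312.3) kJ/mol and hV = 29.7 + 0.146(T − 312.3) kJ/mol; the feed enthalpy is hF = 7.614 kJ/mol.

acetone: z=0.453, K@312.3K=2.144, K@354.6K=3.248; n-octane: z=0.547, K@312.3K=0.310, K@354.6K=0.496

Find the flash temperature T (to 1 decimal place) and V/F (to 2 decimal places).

T = 316.4 K, V/F = 0.23

Adiabatic flash: solve Rachford–Rice at each trial T, then check hF = ψ·hV(T) + (1−ψ)·hL(T).
  T = 312.3 K: K = (2.144, 0.310), RR gives ψ = 0.178, H_out = 5.298 kJ/mol
  T = 354.6 K: K = (3.248, 0.496), RR gives ψ = 0.655, H_out = 26.139 kJ/mol
  T = 333.5 K: K = (2.675, 0.398), RR gives ψ = 0.426, H_out = 16.168 kJ/mol
  T = 322.9 K: K = (2.404, 0.353), RR gives ψ = 0.310, H_out = 11.010 kJ/mol
  T = 317.6 K: K = (2.272, 0.331), RR gives ψ = 0.247, H_out = 8.253 kJ/mol
  T = 315.0 K: K = (2.209, 0.321), RR gives ψ = 0.214, H_out = 6.833 kJ/mol
  T = 316.3 K: K = (2.241, 0.326), RR gives ψ = 0.231, H_out = 7.549 kJ/mol
Linear interpolation between T = 316.3 (H_out = 7.549) and T = 317.6 (H_out = 8.253) on hF = 7.614 gives T ≈ 316.4 K, at which ψ = 0.23.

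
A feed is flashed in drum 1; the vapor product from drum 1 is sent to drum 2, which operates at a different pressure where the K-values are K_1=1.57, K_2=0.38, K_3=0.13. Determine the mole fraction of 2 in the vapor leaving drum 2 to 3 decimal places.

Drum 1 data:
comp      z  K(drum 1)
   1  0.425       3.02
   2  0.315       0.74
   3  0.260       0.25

y_2 (drum 2) = 0.120

Drum 1:
Material balance + equilibrium reduce to Σ zᵢ(Kᵢ−1)/(1+ψ₁(Kᵢ−1)) = 0.
g(0) = ΣzᵢKᵢ − 1 = 0.582 and g(1) = 1 − Σzᵢ/Kᵢ = -0.606, so a root lies in (0, 1).
Iterate (Newton) starting at ψ₁ = 0.61:
  ψ₁ = 0.610: g = -0.0722, g' = -0.875 → ψ₁ = 0.528
  ψ₁ = 0.528: g = -0.0019, g' = -0.835 → ψ₁ = 0.525
Converged at ψ₁ = 0.525.
Drum-1 compositions:
  1: x = 0.206, y = 0.623
  2: x = 0.365, y = 0.270
  3: x = 0.429, y = 0.107
Drum-2 feed = drum-1 vapor: z₂ = (0.6228, 0.2700, 0.1072).
Drum 2:
Rachford–Rice: g(ψ₂) = Σ zᵢ(Kᵢ−1)/(1+ψ₂(Kᵢ−1)) = 0.
Feasibility: ΣzᵢKᵢ = 1.094, Σzᵢ/Kᵢ = 1.932 — both > 1, two phases present.
Newton–Raphson from ψ₂ = 0.5:
  ψ₂ = 0.500: g = -0.1314, g' = -0.595 → ψ₂ = 0.279
  ψ₂ = 0.279: g = -0.0193, g' = -0.444 → ψ₂ = 0.236
  ψ₂ = 0.236: g = -0.0004, g' = -0.428 → ψ₂ = 0.235
Converged at ψ₂ = 0.235.
  1: x = 0.549, y = 0.862
  2: x = 0.316, y = 0.120
  3: x = 0.135, y = 0.018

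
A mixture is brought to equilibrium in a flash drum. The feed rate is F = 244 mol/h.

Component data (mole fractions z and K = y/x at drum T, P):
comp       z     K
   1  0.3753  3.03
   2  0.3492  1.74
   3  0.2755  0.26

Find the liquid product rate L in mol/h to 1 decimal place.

L = 58.8 mol/h

Material balance + equilibrium reduce to Σ zᵢ(Kᵢ−1)/(1+ψ(Kᵢ−1)) = 0.
g(0) = ΣzᵢKᵢ − 1 = 0.8164 and g(1) = 1 − Σzᵢ/Kᵢ = -0.3842, so a root lies in (0, 1).
Iterate (Newton) starting at ψ = 0.5:
  ψ = 0.5000: g = 0.24311, g' = -0.8629 → ψ = 0.7817
  ψ = 0.7817: g = -0.02545, g' = -1.1569 → ψ = 0.7597
  ψ = 0.7597: g = -0.00059, g' = -1.1048 → ψ = 0.7592
Converged at ψ = 0.7592.
Then V = ψ·F = 0.7592·244 = 185.2 mol/h and L = F − V = 58.8 mol/h.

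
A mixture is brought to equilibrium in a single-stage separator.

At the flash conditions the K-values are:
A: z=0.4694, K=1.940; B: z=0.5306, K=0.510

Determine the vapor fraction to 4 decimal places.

Let ψ = V/F and solve Σ zᵢ(Kᵢ−1)/(1+ψ(Kᵢ−1)) = 0.
g(0) = ΣzᵢKᵢ − 1 = 0.1812 and g(1) = 1 − Σzᵢ/Kᵢ = -0.2824, so a root lies in (0, 1).
Binary case is linear: z₁(K₁−1)(1+ψ(K₂−1)) + z₂(K₂−1)(1+ψ(K₁−1)) = 0
⇒ ψ = [z₁(K₁−1)+z₂(K₂−1)] / [−(K₁−1)(K₂−1)] = 0.18124/0.46060 = 0.3935

ψ = 0.3935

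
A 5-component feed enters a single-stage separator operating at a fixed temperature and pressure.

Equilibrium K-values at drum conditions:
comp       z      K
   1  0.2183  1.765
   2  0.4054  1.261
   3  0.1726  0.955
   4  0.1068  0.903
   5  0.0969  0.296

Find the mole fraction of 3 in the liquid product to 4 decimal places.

x_3 = 0.1794

Material balance + equilibrium reduce to Σ zᵢ(Kᵢ−1)/(1+ψ(Kᵢ−1)) = 0.
Feasibility: ΣzᵢKᵢ = 1.1865, Σzᵢ/Kᵢ = 1.0715 — both > 1, two phases present.
Newton–Raphson from ψ = 0.61:
  ψ = 0.6100: g = 0.06658, g' = -0.2290 → ψ = 0.9008
  ψ = 0.9008: g = -0.02137, g' = -0.4233 → ψ = 0.8503
  ψ = 0.8503: g = -0.00154, g' = -0.3650 → ψ = 0.8461
  ψ = 0.8461: g = -0.00001, g' = -0.3609 → ψ = 0.8460
Converged at ψ = 0.8460.
Compositions from xᵢ = zᵢ/(1+ψ(Kᵢ−1)), yᵢ = Kᵢxᵢ:
  1: x = 0.1325, y = 0.2339
  2: x = 0.3321, y = 0.4187
  3: x = 0.1794, y = 0.1714
  4: x = 0.1163, y = 0.1051
  5: x = 0.2396, y = 0.0709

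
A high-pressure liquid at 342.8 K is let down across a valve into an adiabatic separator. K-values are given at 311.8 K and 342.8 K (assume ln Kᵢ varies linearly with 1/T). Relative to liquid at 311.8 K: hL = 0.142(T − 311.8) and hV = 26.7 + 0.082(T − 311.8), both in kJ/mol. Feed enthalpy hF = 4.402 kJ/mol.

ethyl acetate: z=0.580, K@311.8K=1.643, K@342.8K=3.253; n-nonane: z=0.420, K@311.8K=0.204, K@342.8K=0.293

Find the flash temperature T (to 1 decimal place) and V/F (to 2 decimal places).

Adiabatic flash: solve Rachford–Rice at each trial T, then check hF = ψ·hV(T) + (1−ψ)·hL(T).
  T = 311.8 K: K = (1.643, 0.204), RR gives ψ = 0.075, H_out = 2.015 kJ/mol
  T = 342.8 K: K = (3.253, 0.293), RR gives ψ = 0.634, H_out = 20.149 kJ/mol
  T = 327.3 K: K = (2.350, 0.247), RR gives ψ = 0.459, H_out = 14.020 kJ/mol
  T = 319.6 K: K = (1.976, 0.225), RR gives ψ = 0.318, H_out = 9.445 kJ/mol
  T = 315.7 K: K = (1.804, 0.214), RR gives ψ = 0.216, H_out = 6.261 kJ/mol
  T = 313.8 K: K = (1.724, 0.209), RR gives ψ = 0.153, H_out = 4.362 kJ/mol
Linear interpolation between T = 313.8 (H_out = 4.362) and T = 315.7 (H_out = 6.261) on hF = 4.402 gives T ≈ 313.8 K, at which ψ = 0.15.

T = 313.8 K, V/F = 0.15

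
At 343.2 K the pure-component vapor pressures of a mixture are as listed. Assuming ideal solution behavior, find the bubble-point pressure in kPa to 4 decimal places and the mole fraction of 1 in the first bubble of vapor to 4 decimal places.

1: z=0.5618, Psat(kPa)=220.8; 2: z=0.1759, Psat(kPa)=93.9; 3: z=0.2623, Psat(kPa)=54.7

Pbub = 154.9103 kPa, y_1 = 0.8008

At the bubble point ψ → 0, so ΣzᵢKᵢ = 1 with Kᵢ = Pᵢˢᵃᵗ/P ⇒ P = ΣzᵢPᵢˢᵃᵗ.
P = 0.5618·220.8 + 0.1759·93.9 + 0.2623·54.7 = 154.9103 kPa
yᵢ = zᵢPᵢˢᵃᵗ/P ⇒ y_1 = 0.5618·220.8/154.9103 = 0.8008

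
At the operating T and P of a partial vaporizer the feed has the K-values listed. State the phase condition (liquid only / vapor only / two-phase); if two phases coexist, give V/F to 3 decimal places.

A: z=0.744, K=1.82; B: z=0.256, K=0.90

vapor only

ΣzᵢKᵢ = 1.584; Σzᵢ/Kᵢ = 0.693.
Since Σzᵢ/Kᵢ < 1 the mixture is above its dew point — single vapor phase.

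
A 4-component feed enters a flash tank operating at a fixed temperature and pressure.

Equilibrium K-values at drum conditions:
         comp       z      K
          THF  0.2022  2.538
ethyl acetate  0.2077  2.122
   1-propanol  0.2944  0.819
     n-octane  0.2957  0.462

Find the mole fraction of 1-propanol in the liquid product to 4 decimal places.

x_1-propanol = 0.3313

Newton iteration, β⁰ = 0.38:
  β = 0.3800: g = 0.10246, g' = -0.4654 → β = 0.6002
  β = 0.6002: g = 0.00625, g' = -0.4215 → β = 0.6150
Converged at β = 0.6150.
Compositions from xᵢ = zᵢ/(1+β(Kᵢ−1)), yᵢ = Kᵢxᵢ:
  THF: x = 0.1039, y = 0.2637
  ethyl acetate: x = 0.1229, y = 0.2608
  1-propanol: x = 0.3313, y = 0.2713
  n-octane: x = 0.4419, y = 0.2042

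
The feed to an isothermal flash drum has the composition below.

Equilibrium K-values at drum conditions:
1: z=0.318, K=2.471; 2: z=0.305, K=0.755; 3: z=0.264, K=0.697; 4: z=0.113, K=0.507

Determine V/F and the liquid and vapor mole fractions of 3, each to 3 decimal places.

Newton iteration, V/F⁰ = 0.5:
  V/F = 0.500: g = 0.0162, g' = -0.334 → V/F = 0.548
  V/F = 0.548: g = 0.0003, g' = -0.322 → V/F = 0.549
Converged at V/F = 0.549.
Compositions from xᵢ = zᵢ/(1+V/F(Kᵢ−1)), yᵢ = Kᵢxᵢ:
  1: x = 0.176, y = 0.435
  2: x = 0.352, y = 0.266
  3: x = 0.317, y = 0.221
  4: x = 0.155, y = 0.079

V/F = 0.549, x_3 = 0.317, y_3 = 0.221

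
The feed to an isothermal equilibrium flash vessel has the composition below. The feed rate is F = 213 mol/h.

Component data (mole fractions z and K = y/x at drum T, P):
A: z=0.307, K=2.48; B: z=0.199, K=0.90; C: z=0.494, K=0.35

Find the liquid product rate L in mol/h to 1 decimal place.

Rachford–Rice: g(ψ) = Σ zᵢ(Kᵢ−1)/(1+ψ(Kᵢ−1)) = 0.
Check two-phase: ΣzᵢKᵢ = 1.113 > 1 and Σzᵢ/Kᵢ = 1.756 > 1, so g(0) = 0.113 > 0 and g(1) = -0.756 < 0.
Newton iteration, ψ⁰ = 0.5:
  ψ = 0.500: g = -0.2355, g' = -0.682 → ψ = 0.155
  ψ = 0.155: g = -0.0076, g' = -0.705 → ψ = 0.144
Converged at ψ = 0.144.
Then V = ψ·F = 0.1441·213 = 30.7 mol/h and L = F − V = 182.3 mol/h.

L = 182.3 mol/h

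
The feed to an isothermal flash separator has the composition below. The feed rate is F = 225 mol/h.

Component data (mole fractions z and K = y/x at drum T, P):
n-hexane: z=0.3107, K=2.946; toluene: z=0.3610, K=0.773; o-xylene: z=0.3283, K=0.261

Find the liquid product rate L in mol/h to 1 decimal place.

L = 162.6 mol/h

Rachford–Rice: g(V/F) = Σ zᵢ(Kᵢ−1)/(1+V/F(Kᵢ−1)) = 0.
g(0) = ΣzᵢKᵢ − 1 = 0.2801 and g(1) = 1 − Σzᵢ/Kᵢ = -0.8303, so a root lies in (0, 1).
Newton–Raphson from V/F = 0.64:
  V/F = 0.6400: g = -0.28694, g' = -0.9043 → V/F = 0.3227
  V/F = 0.3227: g = -0.03561, g' = -0.7748 → V/F = 0.2767
  V/F = 0.2767: g = 0.00057, g' = -0.8016 → V/F = 0.2774
Converged at V/F = 0.2774.
Then V = V/F·F = 0.2774·225 = 62.4 mol/h and L = F − V = 162.6 mol/h.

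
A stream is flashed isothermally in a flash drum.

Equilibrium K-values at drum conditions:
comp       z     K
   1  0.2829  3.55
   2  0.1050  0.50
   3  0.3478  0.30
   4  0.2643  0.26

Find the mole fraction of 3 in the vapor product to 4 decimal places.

Let ψ = V/F and solve Σ zᵢ(Kᵢ−1)/(1+ψ(Kᵢ−1)) = 0.
g(0) = ΣzᵢKᵢ − 1 = 0.2299 and g(1) = 1 − Σzᵢ/Kᵢ = -1.4656, so a root lies in (0, 1).
Newton iteration, ψ⁰ = 0.5:
  ψ = 0.5000: g = -0.43790, g' = -1.1701 → ψ = 0.1258
  ψ = 0.1258: g = 0.00759, g' = -1.4654 → ψ = 0.1309
  ψ = 0.1309: g = 0.00005, g' = -1.4479 → ψ = 0.1310
Converged at ψ = 0.1310.
Compositions from xᵢ = zᵢ/(1+ψ(Kᵢ−1)), yᵢ = Kᵢxᵢ:
  1: x = 0.2121, y = 0.7529
  2: x = 0.1124, y = 0.0562
  3: x = 0.3829, y = 0.1149
  4: x = 0.2927, y = 0.0761

y_3 = 0.1149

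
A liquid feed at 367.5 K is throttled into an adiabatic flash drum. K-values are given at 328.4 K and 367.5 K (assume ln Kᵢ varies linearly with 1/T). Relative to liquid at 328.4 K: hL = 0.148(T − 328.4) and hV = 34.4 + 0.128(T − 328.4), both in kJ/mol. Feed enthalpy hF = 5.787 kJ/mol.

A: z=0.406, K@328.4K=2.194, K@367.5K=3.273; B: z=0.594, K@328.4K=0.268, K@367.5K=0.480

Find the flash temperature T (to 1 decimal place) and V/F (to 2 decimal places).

Adiabatic flash: solve Rachford–Rice at each trial T, then check hF = ψ·hV(T) + (1−ψ)·hL(T).
  T = 328.4 K: K = (2.194, 0.268), RR gives ψ = 0.057, H_out = 1.966 kJ/mol
  T = 367.5 K: K = (3.273, 0.480), RR gives ψ = 0.519, H_out = 23.249 kJ/mol
  T = 347.9 K: K = (2.709, 0.364), RR gives ψ = 0.291, H_out = 12.784 kJ/mol
  T = 338.1 K: K = (2.444, 0.314), RR gives ψ = 0.180, H_out = 7.596 kJ/mol
  T = 333.2 K: K = (2.316, 0.290), RR gives ψ = 0.121, H_out = 4.844 kJ/mol
  T = 335.6 K: K = (2.378, 0.301), RR gives ψ = 0.150, H_out = 6.211 kJ/mol
  T = 334.4 K: K = (2.347, 0.296), RR gives ψ = 0.135, H_out = 5.533 kJ/mol
Linear interpolation between T = 334.4 (H_out = 5.533) and T = 335.6 (H_out = 6.211) on hF = 5.787 gives T ≈ 334.8 K, at which ψ = 0.14.

T = 334.8 K, V/F = 0.14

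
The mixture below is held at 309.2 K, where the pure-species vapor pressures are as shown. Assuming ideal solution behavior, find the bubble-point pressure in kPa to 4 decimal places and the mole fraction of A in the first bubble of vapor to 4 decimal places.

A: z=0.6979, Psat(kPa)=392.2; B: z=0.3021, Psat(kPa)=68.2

At the bubble point ψ → 0, so ΣzᵢKᵢ = 1 with Kᵢ = Pᵢˢᵃᵗ/P ⇒ P = ΣzᵢPᵢˢᵃᵗ.
P = 0.6979·392.2 + 0.3021·68.2 = 294.3196 kPa
yᵢ = zᵢPᵢˢᵃᵗ/P ⇒ y_A = 0.6979·392.2/294.3196 = 0.9300

Pbub = 294.3196 kPa, y_A = 0.9300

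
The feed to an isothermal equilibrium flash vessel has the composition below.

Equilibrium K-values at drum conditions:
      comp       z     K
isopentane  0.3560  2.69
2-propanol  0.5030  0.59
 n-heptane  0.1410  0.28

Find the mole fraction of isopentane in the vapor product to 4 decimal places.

y_isopentane = 0.6002

Let ψ = V/F and solve Σ zᵢ(Kᵢ−1)/(1+ψ(Kᵢ−1)) = 0.
Feasibility: ΣzᵢKᵢ = 1.2939, Σzᵢ/Kᵢ = 1.4885 — both > 1, two phases present.
Newton iteration, ψ⁰ = 0.5:
  ψ = 0.5000: g = -0.09194, g' = -0.6109 → ψ = 0.3495
  ψ = 0.3495: g = 0.00185, g' = -0.6476 → ψ = 0.3524
Converged at ψ = 0.3524.
Compositions from xᵢ = zᵢ/(1+ψ(Kᵢ−1)), yᵢ = Kᵢxᵢ:
  isopentane: x = 0.2231, y = 0.6002
  2-propanol: x = 0.5879, y = 0.3469
  n-heptane: x = 0.1889, y = 0.0529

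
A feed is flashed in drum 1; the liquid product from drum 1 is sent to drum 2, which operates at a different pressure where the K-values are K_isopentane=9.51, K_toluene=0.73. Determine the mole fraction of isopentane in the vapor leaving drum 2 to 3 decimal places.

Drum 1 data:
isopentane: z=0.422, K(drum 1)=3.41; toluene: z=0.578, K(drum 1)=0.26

Drum 1:
Material balance + equilibrium reduce to Σ zᵢ(Kᵢ−1)/(1+ψ₁(Kᵢ−1)) = 0.
Check two-phase: ΣzᵢKᵢ = 1.589 > 1 and Σzᵢ/Kᵢ = 2.347 > 1, so g(0) = 0.589 > 0 and g(1) = -1.347 < 0.
Newton–Raphson from ψ₁ = 0.5:
  ψ₁ = 0.500: g = -0.2177, g' = -1.302 → ψ₁ = 0.333
  ψ₁ = 0.333: g = -0.0030, g' = -1.312 → ψ₁ = 0.330
Converged at ψ₁ = 0.330.
Drum-1 compositions:
  isopentane: x = 0.235, y = 0.801
  toluene: x = 0.765, y = 0.199
Drum-2 feed = drum-1 liquid: z₂ = (0.2349, 0.7651).
Drum 2:
Rachford–Rice: g(ψ₂) = Σ zᵢ(Kᵢ−1)/(1+ψ₂(Kᵢ−1)) = 0.
Check two-phase: ΣzᵢKᵢ = 2.793 > 1 and Σzᵢ/Kᵢ = 1.073 > 1, so g(0) = 1.793 > 0 and g(1) = -0.073 < 0.
Iterate (Newton) starting at ψ₂ = 0.67:
  ψ₂ = 0.670: g = 0.0461, g' = -0.462 → ψ₂ = 0.770
  ψ₂ = 0.770: g = 0.0040, g' = -0.387 → ψ₂ = 0.780
Converged at ψ₂ = 0.780.
  isopentane: x = 0.031, y = 0.292
  toluene: x = 0.969, y = 0.708

y_isopentane (drum 2) = 0.292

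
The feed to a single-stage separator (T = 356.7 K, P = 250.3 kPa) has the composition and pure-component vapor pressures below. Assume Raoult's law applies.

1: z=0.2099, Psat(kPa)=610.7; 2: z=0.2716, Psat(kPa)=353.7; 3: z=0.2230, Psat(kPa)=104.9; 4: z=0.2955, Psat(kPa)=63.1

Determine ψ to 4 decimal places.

Raoult's law: Kᵢ = Pᵢˢᵃᵗ/P = Pᵢˢᵃᵗ/250.3.
  K_1 = 610.7/250.3 = 2.439872, K_2 = 353.7/250.3 = 1.413104, K_3 = 104.9/250.3 = 0.419097, K_4 = 63.1/250.3 = 0.252097
Let ψ = V/F and solve Σ zᵢ(Kᵢ−1)/(1+ψ(Kᵢ−1)) = 0.
g(0) = ΣzᵢKᵢ − 1 = 0.0639 and g(1) = 1 − Σzᵢ/Kᵢ = -0.9825, so a root lies in (0, 1).
Newton iteration, ψ⁰ = 0.4:
  ψ = 0.4000: g = -0.19603, g' = -0.6736 → ψ = 0.1090
  ψ = 0.1090: g = -0.01030, g' = -0.6493 → ψ = 0.0931
  ψ = 0.0931: g = 0.00006, g' = -0.6564 → ψ = 0.0932
Converged at ψ = 0.0932.

ψ = 0.0932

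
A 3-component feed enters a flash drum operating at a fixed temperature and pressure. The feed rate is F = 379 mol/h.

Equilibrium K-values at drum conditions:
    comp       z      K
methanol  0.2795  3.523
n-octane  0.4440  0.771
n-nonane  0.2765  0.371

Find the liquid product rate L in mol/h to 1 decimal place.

L = 223.6 mol/h

Newton iteration, V/F⁰ = 0.5:
  V/F = 0.5000: g = -0.05671, g' = -0.6104 → V/F = 0.4071
  V/F = 0.4071: g = 0.00197, g' = -0.6590 → V/F = 0.4101
Converged at V/F = 0.4101.
Then V = V/F·F = 0.4101·379 = 155.4 mol/h and L = F − V = 223.6 mol/h.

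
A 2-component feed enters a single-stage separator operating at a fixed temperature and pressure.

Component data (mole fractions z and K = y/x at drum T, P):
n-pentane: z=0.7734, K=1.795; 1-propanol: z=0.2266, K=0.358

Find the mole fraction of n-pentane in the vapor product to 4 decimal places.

y_n-pentane = 0.8019

Material balance + equilibrium reduce to Σ zᵢ(Kᵢ−1)/(1+V/F(Kᵢ−1)) = 0.
Check two-phase: ΣzᵢKᵢ = 1.4694 > 1 and Σzᵢ/Kᵢ = 1.0638 > 1, so g(0) = 0.4694 > 0 and g(1) = -0.0638 < 0.
Newton iteration, V/F⁰ = 0.5:
  V/F = 0.5000: g = 0.22571, g' = -0.4529 → V/F = 0.9984
  V/F = 0.9984: g = -0.06243, g' = -0.8765 → V/F = 0.9272
  V/F = 0.9272: g = -0.00548, g' = -0.7321 → V/F = 0.9197
  V/F = 0.9197: g = -0.00005, g' = -0.7199 → V/F = 0.9196
Converged at V/F = 0.9196.
Compositions from xᵢ = zᵢ/(1+V/F(Kᵢ−1)), yᵢ = Kᵢxᵢ:
  n-pentane: x = 0.4468, y = 0.8019
  1-propanol: x = 0.5532, y = 0.1981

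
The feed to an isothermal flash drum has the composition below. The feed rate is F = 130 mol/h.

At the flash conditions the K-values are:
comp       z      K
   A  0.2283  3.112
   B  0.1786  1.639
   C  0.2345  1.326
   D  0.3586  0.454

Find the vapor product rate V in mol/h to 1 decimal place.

V = 95.9 mol/h

Rachford–Rice: g(ψ) = Σ zᵢ(Kᵢ−1)/(1+ψ(Kᵢ−1)) = 0.
Check two-phase: ΣzᵢKᵢ = 1.4769 > 1 and Σzᵢ/Kᵢ = 1.1490 > 1, so g(0) = 0.4769 > 0 and g(1) = -0.1490 < 0.
Iterate (Newton) starting at ψ = 0.6:
  ψ = 0.6000: g = 0.06792, g' = -0.4901 → ψ = 0.7386
  ψ = 0.7386: g = -0.00061, g' = -0.5055 → ψ = 0.7374
Converged at ψ = 0.7374.
Then V = ψ·F = 0.7374·130 = 95.9 mol/h and L = F − V = 34.1 mol/h.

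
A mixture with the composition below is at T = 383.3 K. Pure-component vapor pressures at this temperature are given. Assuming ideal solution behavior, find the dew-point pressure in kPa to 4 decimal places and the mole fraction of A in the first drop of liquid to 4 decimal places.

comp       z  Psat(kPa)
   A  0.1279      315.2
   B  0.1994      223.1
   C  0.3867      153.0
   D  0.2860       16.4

Pdew = 47.0234 kPa, x_A = 0.0191

At the dew point ψ → 1, so Σzᵢ/Kᵢ = 1 with Kᵢ = Pᵢˢᵃᵗ/P ⇒ 1/P = Σzᵢ/Pᵢˢᵃᵗ.
1/P = 0.1279/315.2 + 0.1994/223.1 + 0.3867/153.0 + 0.2860/16.4 = 0.0212660 ⇒ P = 47.0234 kPa
xᵢ = zᵢP/Pᵢˢᵃᵗ ⇒ x_A = 0.1279·47.0234/315.2 = 0.0191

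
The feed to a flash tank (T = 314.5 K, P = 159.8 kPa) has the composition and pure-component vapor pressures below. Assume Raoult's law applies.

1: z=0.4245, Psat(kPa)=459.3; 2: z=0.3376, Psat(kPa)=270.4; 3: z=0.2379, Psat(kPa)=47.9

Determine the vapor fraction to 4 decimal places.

Raoult's law: Kᵢ = Pᵢˢᵃᵗ/P = Pᵢˢᵃᵗ/159.8.
  K_1 = 459.3/159.8 = 2.874218, K_2 = 270.4/159.8 = 1.692115, K_3 = 47.9/159.8 = 0.299750
Material balance + equilibrium reduce to Σ zᵢ(Kᵢ−1)/(1+ψ(Kᵢ−1)) = 0.
Feasibility: ΣzᵢKᵢ = 1.8627, Σzᵢ/Kᵢ = 1.1409 — both > 1, two phases present.
Newton–Raphson from ψ = 0.5:
  ψ = 0.5000: g = 0.32796, g' = -0.7628 → ψ = 0.9299
  ψ = 0.9299: g = -0.04535, g' = -1.2168 → ψ = 0.8926
  ψ = 0.8926: g = -0.00226, g' = -1.1004 → ψ = 0.8906
Converged at ψ = 0.8906.

ψ = 0.8906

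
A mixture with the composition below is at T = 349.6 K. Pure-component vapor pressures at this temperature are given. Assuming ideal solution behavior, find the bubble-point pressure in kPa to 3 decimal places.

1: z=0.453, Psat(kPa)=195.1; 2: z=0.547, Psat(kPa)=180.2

At the bubble point ψ → 0, so ΣzᵢKᵢ = 1 with Kᵢ = Pᵢˢᵃᵗ/P ⇒ P = ΣzᵢPᵢˢᵃᵗ.
P = 0.453·195.1 + 0.547·180.2 = 186.950 kPa

Pbub = 186.950 kPa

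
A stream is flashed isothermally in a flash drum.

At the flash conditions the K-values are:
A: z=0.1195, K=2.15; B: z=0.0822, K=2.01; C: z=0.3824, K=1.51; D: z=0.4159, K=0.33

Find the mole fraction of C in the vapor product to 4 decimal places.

y_C = 0.5069

Rachford–Rice: g(V/F) = Σ zᵢ(Kᵢ−1)/(1+V/F(Kᵢ−1)) = 0.
Feasibility: ΣzᵢKᵢ = 1.1368, Σzᵢ/Kᵢ = 1.6100 — both > 1, two phases present.
Iterate (Newton) starting at V/F = 0.49:
  V/F = 0.4900: g = -0.11538, g' = -0.5796 → V/F = 0.2909
  V/F = 0.2909: g = -0.00916, g' = -0.5023 → V/F = 0.2727
Converged at V/F = 0.2727.
Compositions from xᵢ = zᵢ/(1+V/F(Kᵢ−1)), yᵢ = Kᵢxᵢ:
  A: x = 0.0910, y = 0.1956
  B: x = 0.0645, y = 0.1295
  C: x = 0.3357, y = 0.5069
  D: x = 0.5089, y = 0.1679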